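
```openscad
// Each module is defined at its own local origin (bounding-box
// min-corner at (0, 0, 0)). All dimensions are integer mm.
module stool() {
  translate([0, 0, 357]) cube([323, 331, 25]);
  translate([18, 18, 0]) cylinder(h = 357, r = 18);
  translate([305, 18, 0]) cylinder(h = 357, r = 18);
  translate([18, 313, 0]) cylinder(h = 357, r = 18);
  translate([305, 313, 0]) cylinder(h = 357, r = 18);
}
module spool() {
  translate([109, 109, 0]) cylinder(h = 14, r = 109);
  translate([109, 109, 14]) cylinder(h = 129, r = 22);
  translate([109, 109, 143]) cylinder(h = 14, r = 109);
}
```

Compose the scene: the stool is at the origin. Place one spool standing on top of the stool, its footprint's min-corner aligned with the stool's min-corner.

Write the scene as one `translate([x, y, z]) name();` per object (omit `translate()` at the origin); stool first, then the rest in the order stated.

stool();
translate([0, 0, 382]) spool();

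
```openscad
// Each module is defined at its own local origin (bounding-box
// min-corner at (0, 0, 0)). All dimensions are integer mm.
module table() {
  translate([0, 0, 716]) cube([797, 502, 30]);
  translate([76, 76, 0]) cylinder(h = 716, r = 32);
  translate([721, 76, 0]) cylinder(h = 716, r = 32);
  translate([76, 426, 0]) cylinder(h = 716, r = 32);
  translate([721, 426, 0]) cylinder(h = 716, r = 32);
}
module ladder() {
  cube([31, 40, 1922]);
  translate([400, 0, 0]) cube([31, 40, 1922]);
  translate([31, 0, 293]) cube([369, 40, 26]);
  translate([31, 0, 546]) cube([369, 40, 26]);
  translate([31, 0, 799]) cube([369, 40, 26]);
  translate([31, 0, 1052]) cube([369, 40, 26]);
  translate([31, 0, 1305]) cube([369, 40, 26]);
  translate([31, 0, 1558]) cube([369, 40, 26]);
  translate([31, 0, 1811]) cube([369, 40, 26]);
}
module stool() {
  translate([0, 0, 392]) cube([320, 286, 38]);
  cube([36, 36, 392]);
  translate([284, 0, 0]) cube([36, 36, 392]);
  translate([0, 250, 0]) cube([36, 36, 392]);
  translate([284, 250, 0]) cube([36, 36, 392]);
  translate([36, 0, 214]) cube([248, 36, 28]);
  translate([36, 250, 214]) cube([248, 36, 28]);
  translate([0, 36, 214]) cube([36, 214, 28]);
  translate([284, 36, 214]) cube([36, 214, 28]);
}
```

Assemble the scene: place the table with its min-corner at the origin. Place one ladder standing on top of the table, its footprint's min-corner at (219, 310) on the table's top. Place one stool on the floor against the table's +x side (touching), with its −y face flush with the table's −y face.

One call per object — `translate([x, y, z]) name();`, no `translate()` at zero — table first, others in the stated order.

table();
translate([219, 310, 746]) ladder();
translate([797, 0, 0]) stool();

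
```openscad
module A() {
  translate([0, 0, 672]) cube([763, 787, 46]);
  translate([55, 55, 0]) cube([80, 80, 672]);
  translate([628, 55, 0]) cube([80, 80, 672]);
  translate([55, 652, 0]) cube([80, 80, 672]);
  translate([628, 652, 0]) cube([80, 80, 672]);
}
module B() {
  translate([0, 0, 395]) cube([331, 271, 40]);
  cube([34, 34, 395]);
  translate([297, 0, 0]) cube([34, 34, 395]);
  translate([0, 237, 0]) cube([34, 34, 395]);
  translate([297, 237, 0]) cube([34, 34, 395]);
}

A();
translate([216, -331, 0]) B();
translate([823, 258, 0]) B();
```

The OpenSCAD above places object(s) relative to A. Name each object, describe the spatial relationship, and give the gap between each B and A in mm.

Each stool's nearest face is 60 mm from the table's bounding box.

A is a table. B is a stool. Two stools sit around the table at the −y, +x sides. The gap between each stool and the table is 60 mm.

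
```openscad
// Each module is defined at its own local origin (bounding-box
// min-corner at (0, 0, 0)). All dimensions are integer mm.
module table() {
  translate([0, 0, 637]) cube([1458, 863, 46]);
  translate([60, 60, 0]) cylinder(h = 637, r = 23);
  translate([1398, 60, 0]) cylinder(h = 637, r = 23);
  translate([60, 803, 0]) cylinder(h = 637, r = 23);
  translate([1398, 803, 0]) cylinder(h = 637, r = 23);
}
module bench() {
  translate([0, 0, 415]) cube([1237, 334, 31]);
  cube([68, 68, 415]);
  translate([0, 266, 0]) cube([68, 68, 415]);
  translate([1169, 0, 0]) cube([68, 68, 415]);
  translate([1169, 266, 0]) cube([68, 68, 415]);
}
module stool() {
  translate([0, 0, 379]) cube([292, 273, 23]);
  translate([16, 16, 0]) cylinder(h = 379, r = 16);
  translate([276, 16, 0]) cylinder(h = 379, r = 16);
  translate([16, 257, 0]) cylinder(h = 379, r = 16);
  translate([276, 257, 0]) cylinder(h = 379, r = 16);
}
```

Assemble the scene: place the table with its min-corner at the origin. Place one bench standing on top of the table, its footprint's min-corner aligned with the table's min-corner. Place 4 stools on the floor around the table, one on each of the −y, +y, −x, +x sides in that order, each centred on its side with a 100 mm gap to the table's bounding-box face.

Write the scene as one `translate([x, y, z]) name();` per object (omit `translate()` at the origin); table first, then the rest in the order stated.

table();
translate([0, 0, 683]) bench();
translate([583, -373, 0]) stool();
translate([583, 963, 0]) stool();
translate([-392, 295, 0]) stool();
translate([1558, 295, 0]) stool();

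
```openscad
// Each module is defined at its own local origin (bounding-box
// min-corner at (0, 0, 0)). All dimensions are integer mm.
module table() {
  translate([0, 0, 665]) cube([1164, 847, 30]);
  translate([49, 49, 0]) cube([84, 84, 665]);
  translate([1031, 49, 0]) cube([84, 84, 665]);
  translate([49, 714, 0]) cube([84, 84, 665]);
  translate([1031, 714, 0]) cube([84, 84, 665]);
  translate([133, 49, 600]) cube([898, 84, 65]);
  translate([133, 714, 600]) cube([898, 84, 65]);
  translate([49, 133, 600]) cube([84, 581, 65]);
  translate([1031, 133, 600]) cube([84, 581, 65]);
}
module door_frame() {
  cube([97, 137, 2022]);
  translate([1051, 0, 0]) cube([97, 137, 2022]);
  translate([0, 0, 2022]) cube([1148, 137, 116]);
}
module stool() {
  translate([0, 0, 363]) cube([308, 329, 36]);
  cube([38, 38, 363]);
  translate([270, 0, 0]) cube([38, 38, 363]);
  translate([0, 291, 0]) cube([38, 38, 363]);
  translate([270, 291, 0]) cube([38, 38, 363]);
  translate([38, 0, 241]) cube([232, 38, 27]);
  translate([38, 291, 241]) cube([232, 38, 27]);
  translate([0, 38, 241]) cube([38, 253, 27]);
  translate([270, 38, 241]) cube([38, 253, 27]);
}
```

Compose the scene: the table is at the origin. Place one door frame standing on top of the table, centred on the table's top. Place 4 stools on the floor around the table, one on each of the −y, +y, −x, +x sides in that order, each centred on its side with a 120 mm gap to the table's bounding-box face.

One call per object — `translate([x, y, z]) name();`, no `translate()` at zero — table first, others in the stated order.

table();
translate([8, 355, 695]) door_frame();
translate([428, -449, 0]) stool();
translate([428, 967, 0]) stool();
translate([-428, 259, 0]) stool();
translate([1284, 259, 0]) stool();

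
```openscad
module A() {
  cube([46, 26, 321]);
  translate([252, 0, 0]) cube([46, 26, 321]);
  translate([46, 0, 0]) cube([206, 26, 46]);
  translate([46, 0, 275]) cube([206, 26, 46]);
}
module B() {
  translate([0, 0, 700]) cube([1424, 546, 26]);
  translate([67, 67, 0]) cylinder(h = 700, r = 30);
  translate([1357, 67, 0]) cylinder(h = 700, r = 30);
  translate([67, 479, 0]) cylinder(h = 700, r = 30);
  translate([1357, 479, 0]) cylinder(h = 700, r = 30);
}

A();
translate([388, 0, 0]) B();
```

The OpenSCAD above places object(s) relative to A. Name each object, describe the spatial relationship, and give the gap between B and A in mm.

The table's nearest face is 90 mm from the picture frame's +x face.

A is a picture frame. B is a table. The table is on the floor beside the picture frame on its +x side. The gap between the table and the picture frame is 90 mm.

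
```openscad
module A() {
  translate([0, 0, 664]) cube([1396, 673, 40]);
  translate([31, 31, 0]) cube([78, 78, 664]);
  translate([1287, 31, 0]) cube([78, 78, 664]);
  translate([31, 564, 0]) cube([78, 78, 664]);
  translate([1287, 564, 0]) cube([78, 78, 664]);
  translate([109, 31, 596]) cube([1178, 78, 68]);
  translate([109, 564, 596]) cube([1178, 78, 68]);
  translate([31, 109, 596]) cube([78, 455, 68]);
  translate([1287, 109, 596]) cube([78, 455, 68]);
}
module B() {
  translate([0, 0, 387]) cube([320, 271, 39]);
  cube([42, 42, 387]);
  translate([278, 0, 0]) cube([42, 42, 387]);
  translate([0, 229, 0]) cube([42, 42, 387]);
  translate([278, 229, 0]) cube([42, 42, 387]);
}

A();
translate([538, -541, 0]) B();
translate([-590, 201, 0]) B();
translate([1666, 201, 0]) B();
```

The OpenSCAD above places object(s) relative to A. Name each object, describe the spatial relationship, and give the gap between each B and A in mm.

A is a table. B is a stool. Three stools sit around the table at the −y, −x, +x sides. The gap between each stool and the table is 270 mm.

Each stool's nearest face is 270 mm from the table's bounding box.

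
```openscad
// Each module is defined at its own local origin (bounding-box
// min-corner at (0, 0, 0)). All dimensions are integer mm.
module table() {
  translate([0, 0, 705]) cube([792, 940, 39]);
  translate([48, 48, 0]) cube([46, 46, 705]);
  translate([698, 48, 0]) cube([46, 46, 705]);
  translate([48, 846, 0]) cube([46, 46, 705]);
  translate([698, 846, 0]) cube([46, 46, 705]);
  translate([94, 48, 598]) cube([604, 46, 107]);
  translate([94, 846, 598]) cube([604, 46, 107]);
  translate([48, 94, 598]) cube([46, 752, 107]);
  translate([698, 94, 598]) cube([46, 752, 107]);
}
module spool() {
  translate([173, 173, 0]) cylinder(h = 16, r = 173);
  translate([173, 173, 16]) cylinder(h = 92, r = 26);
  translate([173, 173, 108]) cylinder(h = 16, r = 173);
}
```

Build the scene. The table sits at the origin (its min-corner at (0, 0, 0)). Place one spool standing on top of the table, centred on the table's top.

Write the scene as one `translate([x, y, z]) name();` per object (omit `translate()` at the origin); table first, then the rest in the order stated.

table();
translate([223, 297, 744]) spool();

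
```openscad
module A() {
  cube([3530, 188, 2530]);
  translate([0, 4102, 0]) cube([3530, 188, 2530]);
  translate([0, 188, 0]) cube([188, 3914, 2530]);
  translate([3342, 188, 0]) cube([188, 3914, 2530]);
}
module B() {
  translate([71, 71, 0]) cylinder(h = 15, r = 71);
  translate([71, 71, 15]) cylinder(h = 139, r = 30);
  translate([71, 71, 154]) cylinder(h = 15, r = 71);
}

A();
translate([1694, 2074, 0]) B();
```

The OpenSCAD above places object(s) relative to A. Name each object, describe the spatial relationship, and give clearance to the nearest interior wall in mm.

A is a house frame. B is a spool. The spool sits inside the house frame, centred. The clearance to the nearest interior wall is 1506 mm.

Clearances: x = 1506, y = 1886; minimum 1506 mm.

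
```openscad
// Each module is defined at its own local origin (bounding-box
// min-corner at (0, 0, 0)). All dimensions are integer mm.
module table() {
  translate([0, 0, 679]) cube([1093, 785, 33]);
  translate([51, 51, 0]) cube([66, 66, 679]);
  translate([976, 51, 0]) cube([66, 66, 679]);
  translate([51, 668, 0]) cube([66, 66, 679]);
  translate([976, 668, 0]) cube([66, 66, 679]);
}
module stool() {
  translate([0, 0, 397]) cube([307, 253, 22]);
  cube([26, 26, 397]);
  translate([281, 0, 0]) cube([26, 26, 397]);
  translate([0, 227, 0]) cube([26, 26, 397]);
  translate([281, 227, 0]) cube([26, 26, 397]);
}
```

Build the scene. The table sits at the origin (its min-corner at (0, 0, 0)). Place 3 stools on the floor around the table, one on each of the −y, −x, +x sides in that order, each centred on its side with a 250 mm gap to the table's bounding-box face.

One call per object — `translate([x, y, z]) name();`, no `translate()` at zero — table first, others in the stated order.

table();
translate([393, -503, 0]) stool();
translate([-557, 266, 0]) stool();
translate([1343, 266, 0]) stool();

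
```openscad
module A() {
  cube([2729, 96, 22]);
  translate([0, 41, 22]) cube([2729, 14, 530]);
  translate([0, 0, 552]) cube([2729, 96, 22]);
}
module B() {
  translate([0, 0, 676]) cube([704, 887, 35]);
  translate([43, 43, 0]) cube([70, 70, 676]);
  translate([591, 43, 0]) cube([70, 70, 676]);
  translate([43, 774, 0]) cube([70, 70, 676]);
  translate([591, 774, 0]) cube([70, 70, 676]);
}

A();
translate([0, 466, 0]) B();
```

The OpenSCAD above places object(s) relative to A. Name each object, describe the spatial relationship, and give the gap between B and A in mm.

The table's nearest face is 370 mm from the I-beam's +y face.

A is an I-beam. B is a table. The table is on the floor beside the I-beam on its +y side. The gap between the table and the I-beam is 370 mm.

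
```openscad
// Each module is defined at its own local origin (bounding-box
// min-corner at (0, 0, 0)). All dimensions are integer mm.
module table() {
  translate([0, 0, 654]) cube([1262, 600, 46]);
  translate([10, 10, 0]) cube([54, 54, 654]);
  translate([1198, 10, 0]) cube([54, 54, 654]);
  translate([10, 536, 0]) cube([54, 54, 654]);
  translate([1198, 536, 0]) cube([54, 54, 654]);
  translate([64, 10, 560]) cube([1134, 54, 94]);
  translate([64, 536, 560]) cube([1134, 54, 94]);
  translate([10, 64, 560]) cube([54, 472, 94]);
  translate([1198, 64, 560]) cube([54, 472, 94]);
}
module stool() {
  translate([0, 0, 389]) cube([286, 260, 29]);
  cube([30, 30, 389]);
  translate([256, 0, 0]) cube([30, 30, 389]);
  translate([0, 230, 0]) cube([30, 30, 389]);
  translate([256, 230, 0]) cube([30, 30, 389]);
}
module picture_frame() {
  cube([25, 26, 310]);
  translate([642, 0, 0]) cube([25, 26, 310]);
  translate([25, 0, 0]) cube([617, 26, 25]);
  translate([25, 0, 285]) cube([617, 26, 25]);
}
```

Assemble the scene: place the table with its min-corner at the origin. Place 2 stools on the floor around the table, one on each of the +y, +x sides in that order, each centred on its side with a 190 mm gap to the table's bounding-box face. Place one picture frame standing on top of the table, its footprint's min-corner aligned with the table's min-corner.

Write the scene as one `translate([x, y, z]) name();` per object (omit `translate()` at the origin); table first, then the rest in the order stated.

table();
translate([488, 790, 0]) stool();
translate([1452, 170, 0]) stool();
translate([0, 0, 700]) picture_frame();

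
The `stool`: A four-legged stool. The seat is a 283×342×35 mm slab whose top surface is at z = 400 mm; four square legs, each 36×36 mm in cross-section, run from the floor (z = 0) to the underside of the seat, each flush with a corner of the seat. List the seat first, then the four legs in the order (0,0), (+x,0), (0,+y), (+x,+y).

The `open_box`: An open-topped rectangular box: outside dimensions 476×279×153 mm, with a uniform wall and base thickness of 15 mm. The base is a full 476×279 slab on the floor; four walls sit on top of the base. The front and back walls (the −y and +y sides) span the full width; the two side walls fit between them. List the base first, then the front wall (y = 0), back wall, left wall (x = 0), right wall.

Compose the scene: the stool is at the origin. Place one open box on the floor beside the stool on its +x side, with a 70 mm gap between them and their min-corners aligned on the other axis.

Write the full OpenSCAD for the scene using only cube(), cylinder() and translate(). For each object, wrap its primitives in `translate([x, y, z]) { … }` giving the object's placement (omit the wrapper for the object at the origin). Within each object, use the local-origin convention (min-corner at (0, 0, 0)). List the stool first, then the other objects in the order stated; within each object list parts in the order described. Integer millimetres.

translate([0, 0, 365]) cube([283, 342, 35]);
cube([36, 36, 365]);
translate([247, 0, 0]) cube([36, 36, 365]);
translate([0, 306, 0]) cube([36, 36, 365]);
translate([247, 306, 0]) cube([36, 36, 365]);
translate([353, 0, 0]) {
  cube([476, 279, 15]);
  translate([0, 0, 15]) cube([476, 15, 138]);
  translate([0, 264, 15]) cube([476, 15, 138]);
  translate([0, 15, 15]) cube([15, 249, 138]);
  translate([461, 15, 15]) cube([15, 249, 138]);
}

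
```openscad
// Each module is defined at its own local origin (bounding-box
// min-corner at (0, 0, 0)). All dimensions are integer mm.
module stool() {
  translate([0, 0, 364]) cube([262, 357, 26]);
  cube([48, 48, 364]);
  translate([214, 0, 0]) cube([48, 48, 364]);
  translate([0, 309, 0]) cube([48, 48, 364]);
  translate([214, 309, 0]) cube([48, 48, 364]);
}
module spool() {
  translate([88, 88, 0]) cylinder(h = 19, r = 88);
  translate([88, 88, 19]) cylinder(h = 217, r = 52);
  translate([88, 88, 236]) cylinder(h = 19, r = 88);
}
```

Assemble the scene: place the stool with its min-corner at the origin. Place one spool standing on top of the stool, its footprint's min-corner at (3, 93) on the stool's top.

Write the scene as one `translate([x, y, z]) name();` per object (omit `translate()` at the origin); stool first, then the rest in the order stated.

stool();
translate([3, 93, 390]) spool();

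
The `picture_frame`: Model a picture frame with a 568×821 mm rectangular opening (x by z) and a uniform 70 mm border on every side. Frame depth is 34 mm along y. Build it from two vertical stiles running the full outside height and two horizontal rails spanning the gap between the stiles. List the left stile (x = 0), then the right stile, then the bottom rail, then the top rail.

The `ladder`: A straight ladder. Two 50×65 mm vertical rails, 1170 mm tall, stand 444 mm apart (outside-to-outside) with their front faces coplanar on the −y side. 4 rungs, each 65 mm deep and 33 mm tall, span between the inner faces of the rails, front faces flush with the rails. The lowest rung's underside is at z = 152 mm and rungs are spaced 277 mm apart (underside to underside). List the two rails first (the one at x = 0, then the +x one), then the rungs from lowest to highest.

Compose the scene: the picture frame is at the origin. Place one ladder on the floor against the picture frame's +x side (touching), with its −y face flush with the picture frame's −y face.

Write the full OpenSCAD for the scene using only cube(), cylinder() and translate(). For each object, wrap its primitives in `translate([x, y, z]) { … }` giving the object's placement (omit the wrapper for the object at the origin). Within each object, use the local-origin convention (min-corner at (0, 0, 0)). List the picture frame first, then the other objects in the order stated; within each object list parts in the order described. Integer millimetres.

cube([70, 34, 961]);
translate([638, 0, 0]) cube([70, 34, 961]);
translate([70, 0, 0]) cube([568, 34, 70]);
translate([70, 0, 891]) cube([568, 34, 70]);
translate([708, 0, 0]) {
  cube([50, 65, 1170]);
  translate([394, 0, 0]) cube([50, 65, 1170]);
  translate([50, 0, 152]) cube([344, 65, 33]);
  translate([50, 0, 429]) cube([344, 65, 33]);
  translate([50, 0, 706]) cube([344, 65, 33]);
  translate([50, 0, 983]) cube([344, 65, 33]);
}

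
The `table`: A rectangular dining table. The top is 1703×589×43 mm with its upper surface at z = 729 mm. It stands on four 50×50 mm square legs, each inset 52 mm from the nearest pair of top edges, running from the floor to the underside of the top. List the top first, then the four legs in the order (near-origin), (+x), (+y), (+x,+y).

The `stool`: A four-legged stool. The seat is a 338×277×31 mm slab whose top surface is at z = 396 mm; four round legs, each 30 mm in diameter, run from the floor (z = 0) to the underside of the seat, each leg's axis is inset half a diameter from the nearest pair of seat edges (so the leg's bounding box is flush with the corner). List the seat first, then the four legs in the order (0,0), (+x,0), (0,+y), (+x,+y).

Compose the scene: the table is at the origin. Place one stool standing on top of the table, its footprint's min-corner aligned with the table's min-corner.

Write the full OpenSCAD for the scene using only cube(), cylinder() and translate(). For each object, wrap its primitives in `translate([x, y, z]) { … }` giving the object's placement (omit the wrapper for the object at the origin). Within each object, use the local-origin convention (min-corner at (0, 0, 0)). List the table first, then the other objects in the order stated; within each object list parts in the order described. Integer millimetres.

translate([0, 0, 686]) cube([1703, 589, 43]);
translate([52, 52, 0]) cube([50, 50, 686]);
translate([1601, 52, 0]) cube([50, 50, 686]);
translate([52, 487, 0]) cube([50, 50, 686]);
translate([1601, 487, 0]) cube([50, 50, 686]);
translate([0, 0, 729]) {
  translate([0, 0, 365]) cube([338, 277, 31]);
  translate([15, 15, 0]) cylinder(h = 365, r = 15);
  translate([323, 15, 0]) cylinder(h = 365, r = 15);
  translate([15, 262, 0]) cylinder(h = 365, r = 15);
  translate([323, 262, 0]) cylinder(h = 365, r = 15);
}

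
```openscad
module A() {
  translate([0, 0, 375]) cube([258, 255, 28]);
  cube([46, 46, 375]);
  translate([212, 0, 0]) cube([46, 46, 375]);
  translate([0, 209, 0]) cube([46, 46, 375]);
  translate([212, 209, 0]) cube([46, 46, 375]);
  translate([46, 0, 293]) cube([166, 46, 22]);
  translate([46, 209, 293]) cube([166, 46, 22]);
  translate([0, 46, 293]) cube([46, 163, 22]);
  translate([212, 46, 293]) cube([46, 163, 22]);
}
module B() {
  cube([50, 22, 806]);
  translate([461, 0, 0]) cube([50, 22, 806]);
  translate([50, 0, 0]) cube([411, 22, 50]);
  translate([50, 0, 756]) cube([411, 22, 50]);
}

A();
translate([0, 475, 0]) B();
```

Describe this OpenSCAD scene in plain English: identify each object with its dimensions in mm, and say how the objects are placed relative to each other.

A is a four-legged stool. The seat is a 258×255×28 mm slab whose top surface is at z = 403 mm; four square legs, each 46×46 mm in cross-section, run from the floor (z = 0) to the underside of the seat, each flush with a corner of the seat. Four stretchers, 46 mm wide and 22 mm tall, connect adjacent legs with their undersides at z = 293 mm, each running between the inner faces of the legs it joins and aligned with the legs' outer faces on the other axis.

B is a rectangular picture frame lying in the x–z plane (depth along y). The opening is 411 mm wide (x) by 706 mm tall (z), surrounded by a border 50 mm wide on all four sides. The frame is 22 mm deep and is made of two full-height vertical stiles with two horizontal rails fitted between them.

The picture frame is on the floor beside the stool on its +y side.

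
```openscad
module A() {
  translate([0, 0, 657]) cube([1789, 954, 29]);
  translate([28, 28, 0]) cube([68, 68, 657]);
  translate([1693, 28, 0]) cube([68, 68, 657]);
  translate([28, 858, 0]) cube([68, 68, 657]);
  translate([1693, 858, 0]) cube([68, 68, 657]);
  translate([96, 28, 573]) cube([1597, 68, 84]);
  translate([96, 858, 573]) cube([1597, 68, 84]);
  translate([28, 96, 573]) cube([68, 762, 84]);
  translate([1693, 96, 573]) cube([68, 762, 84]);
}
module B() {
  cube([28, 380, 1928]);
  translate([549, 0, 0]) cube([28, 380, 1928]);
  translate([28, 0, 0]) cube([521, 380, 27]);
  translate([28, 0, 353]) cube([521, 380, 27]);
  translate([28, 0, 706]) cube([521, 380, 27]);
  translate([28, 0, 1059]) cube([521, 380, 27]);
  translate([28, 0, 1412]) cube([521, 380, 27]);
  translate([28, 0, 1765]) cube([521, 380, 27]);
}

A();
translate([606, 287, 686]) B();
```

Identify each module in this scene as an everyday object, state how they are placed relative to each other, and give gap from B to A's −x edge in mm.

A is a table. B is a bookshelf. The bookshelf is on top of the table, centred. The gap from the bookshelf to the table's −x edge is 606 mm.

The bookshelf's min-x is at 606; the table's min-x is 0; gap = 606 mm.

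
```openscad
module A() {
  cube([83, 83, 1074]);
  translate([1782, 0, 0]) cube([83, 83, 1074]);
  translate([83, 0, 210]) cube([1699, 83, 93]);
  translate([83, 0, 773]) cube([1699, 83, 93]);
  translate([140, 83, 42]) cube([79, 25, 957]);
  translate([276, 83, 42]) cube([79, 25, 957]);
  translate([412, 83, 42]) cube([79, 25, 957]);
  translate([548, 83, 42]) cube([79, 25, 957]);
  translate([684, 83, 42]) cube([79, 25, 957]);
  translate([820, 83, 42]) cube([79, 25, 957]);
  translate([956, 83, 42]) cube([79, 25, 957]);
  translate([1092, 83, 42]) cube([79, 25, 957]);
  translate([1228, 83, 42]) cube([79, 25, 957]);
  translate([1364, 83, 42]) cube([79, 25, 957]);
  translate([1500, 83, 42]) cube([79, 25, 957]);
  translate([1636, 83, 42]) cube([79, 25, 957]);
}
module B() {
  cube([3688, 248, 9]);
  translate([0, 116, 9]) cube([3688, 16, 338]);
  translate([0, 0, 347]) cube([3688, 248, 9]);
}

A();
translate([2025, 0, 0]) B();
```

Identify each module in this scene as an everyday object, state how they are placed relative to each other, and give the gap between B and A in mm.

The I-beam's nearest face is 160 mm from the fence section's +x face.

A is a fence section. B is an I-beam. The I-beam is on the floor beside the fence section on its +x side. The gap between the I-beam and the fence section is 160 mm.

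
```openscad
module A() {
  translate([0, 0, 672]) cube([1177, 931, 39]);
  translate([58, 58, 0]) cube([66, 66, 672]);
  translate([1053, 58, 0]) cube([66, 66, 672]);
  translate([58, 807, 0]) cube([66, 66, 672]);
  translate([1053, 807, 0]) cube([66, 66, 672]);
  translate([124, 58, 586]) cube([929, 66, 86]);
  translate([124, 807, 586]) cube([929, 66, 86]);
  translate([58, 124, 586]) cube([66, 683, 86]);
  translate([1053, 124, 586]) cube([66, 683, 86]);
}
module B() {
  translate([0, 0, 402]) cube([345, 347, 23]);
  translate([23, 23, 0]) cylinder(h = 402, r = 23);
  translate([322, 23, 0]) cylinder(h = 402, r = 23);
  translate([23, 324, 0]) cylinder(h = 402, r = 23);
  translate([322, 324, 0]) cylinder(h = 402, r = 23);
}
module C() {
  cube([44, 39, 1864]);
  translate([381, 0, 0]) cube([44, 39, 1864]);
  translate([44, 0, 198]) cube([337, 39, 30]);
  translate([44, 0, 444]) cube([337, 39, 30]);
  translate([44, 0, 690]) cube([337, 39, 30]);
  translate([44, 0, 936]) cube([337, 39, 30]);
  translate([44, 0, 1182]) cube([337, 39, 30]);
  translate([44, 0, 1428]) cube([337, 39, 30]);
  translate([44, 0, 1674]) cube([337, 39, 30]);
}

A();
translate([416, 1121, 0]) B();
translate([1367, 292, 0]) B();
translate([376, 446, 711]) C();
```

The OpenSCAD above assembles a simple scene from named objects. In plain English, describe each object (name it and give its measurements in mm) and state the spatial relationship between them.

A is a rectangular dining table. The top is 1177×931×39 mm with its upper surface at z = 711 mm. It stands on four 66×66 mm square legs, each inset 58 mm from the nearest pair of top edges, running from the floor to the underside of the top. Four apron rails, 66 mm thick and 86 mm tall, run between adjacent legs with their top edges flush with the underside of the top and their outer faces flush with the legs' outer faces.

B is a four-legged stool. The seat is a 345×347×23 mm slab whose top surface is at z = 425 mm; four round legs, each 46 mm in diameter, run from the floor (z = 0) to the underside of the seat, each leg's axis is inset half a diameter from the nearest pair of seat edges (so the leg's bounding box is flush with the corner).

C is a wooden ladder with two side rails of 44×39 mm section and 1864 mm height, set 425 mm apart overall. Between them run 7 rectangular rungs (39 mm deep, 30 mm thick), front faces flush with the rails' −y face. The bottom of the first rung is 198 mm above the floor and each subsequent rung is 246 mm higher than the one below.

Two stools sit around the table at the +y, +x sides. The ladder is on top of the table, centred.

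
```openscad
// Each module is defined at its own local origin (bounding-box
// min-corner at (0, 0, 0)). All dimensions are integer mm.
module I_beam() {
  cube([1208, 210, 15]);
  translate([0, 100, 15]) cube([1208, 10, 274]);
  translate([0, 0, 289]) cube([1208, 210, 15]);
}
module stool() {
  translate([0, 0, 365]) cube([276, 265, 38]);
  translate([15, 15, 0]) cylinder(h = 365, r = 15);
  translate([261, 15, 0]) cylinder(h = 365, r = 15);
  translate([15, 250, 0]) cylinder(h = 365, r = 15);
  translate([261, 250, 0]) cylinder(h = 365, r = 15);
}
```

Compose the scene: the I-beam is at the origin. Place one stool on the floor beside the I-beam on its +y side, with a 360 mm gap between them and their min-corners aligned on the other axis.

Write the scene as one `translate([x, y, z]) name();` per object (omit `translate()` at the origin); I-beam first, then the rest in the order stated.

I_beam();
translate([0, 570, 0]) stool();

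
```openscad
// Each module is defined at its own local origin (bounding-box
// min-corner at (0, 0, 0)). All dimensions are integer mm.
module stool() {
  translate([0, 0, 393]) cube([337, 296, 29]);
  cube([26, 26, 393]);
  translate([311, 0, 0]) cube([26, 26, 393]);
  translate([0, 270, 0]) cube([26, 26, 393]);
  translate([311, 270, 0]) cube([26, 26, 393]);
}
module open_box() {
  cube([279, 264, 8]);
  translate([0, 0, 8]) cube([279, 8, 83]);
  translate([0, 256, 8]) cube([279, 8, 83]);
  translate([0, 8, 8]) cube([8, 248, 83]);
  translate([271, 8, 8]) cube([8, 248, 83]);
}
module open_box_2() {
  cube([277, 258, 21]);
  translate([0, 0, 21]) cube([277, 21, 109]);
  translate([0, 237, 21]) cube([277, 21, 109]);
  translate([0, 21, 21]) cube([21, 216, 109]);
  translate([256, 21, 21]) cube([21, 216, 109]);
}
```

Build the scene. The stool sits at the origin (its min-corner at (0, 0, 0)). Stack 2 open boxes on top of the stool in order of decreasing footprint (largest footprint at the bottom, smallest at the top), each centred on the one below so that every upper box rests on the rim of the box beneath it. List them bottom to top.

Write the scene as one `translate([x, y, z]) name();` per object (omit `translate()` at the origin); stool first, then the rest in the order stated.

stool();
translate([29, 16, 422]) open_box();
translate([30, 19, 513]) open_box_2();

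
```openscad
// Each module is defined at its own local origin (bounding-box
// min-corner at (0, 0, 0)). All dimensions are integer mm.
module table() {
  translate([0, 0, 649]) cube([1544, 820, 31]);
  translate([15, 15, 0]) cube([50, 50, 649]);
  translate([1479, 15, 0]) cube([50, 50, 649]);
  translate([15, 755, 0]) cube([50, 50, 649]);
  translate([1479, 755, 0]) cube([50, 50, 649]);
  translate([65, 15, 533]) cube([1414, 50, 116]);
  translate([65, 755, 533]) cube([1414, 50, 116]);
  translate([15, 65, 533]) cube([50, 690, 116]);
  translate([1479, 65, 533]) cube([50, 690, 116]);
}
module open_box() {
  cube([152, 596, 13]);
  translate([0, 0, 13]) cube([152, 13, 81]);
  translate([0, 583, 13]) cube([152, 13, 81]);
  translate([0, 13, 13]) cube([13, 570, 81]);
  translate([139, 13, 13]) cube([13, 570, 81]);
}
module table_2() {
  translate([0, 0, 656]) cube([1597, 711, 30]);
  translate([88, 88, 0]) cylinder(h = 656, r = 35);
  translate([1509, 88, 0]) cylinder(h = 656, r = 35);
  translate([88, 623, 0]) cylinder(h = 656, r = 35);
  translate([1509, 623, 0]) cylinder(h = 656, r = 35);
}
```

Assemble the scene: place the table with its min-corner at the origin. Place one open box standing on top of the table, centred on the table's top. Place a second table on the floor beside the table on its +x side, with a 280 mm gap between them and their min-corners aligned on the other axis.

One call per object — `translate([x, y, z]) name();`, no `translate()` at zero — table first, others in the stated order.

table();
translate([696, 112, 680]) open_box();
translate([1824, 0, 0]) table_2();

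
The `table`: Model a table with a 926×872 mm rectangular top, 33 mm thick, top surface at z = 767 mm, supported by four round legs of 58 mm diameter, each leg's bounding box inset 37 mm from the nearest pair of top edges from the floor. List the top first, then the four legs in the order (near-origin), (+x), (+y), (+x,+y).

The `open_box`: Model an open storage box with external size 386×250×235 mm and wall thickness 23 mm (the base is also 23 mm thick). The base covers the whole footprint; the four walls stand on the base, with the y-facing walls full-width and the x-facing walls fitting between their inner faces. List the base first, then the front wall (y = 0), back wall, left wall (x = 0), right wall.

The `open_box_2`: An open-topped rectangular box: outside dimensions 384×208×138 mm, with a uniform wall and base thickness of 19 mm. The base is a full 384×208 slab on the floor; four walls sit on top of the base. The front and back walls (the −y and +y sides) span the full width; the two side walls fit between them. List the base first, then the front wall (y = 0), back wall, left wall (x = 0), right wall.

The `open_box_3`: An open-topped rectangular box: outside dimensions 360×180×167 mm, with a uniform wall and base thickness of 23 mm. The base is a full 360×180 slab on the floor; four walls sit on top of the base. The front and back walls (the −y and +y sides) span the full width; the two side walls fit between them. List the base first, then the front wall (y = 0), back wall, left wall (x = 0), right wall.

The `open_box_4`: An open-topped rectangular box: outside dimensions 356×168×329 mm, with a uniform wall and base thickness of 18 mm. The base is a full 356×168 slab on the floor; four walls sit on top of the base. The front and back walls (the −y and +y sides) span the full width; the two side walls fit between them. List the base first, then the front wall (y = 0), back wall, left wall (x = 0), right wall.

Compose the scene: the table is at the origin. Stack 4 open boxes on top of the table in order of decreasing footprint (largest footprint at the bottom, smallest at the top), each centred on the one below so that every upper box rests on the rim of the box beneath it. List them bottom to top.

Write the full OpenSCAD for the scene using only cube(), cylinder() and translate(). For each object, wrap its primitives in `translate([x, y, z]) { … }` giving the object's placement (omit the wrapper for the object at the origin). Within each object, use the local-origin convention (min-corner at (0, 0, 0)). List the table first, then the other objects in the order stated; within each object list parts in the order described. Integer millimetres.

translate([0, 0, 734]) cube([926, 872, 33]);
translate([66, 66, 0]) cylinder(h = 734, r = 29);
translate([860, 66, 0]) cylinder(h = 734, r = 29);
translate([66, 806, 0]) cylinder(h = 734, r = 29);
translate([860, 806, 0]) cylinder(h = 734, r = 29);
translate([270, 311, 767]) {
  cube([386, 250, 23]);
  translate([0, 0, 23]) cube([386, 23, 212]);
  translate([0, 227, 23]) cube([386, 23, 212]);
  translate([0, 23, 23]) cube([23, 204, 212]);
  translate([363, 23, 23]) cube([23, 204, 212]);
}
translate([271, 332, 1002]) {
  cube([384, 208, 19]);
  translate([0, 0, 19]) cube([384, 19, 119]);
  translate([0, 189, 19]) cube([384, 19, 119]);
  translate([0, 19, 19]) cube([19, 170, 119]);
  translate([365, 19, 19]) cube([19, 170, 119]);
}
translate([283, 346, 1140]) {
  cube([360, 180, 23]);
  translate([0, 0, 23]) cube([360, 23, 144]);
  translate([0, 157, 23]) cube([360, 23, 144]);
  translate([0, 23, 23]) cube([23, 134, 144]);
  translate([337, 23, 23]) cube([23, 134, 144]);
}
translate([285, 352, 1307]) {
  cube([356, 168, 18]);
  translate([0, 0, 18]) cube([356, 18, 311]);
  translate([0, 150, 18]) cube([356, 18, 311]);
  translate([0, 18, 18]) cube([18, 132, 311]);
  translate([338, 18, 18]) cube([18, 132, 311]);
}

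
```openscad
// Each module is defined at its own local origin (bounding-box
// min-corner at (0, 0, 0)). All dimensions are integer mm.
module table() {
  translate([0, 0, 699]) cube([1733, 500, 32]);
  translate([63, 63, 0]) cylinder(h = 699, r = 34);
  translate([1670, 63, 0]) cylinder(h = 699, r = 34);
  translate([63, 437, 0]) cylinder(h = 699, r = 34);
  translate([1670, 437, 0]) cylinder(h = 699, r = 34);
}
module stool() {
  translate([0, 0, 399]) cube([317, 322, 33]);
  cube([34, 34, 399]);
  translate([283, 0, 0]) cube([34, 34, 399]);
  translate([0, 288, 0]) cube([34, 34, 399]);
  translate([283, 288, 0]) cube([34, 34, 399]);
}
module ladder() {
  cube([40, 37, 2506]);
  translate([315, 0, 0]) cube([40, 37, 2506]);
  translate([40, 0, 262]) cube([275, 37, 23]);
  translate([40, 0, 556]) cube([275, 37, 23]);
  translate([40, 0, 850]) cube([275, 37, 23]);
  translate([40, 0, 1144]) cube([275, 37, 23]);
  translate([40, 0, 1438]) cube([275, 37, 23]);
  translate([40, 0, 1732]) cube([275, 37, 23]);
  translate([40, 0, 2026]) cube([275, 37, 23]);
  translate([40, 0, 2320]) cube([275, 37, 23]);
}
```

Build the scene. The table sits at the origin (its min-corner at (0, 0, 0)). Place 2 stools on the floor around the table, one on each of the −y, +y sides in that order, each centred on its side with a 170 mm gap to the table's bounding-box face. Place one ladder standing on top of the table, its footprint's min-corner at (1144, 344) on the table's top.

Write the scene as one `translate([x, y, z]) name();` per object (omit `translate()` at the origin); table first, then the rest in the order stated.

table();
translate([708, -492, 0]) stool();
translate([708, 670, 0]) stool();
translate([1144, 344, 731]) ladder();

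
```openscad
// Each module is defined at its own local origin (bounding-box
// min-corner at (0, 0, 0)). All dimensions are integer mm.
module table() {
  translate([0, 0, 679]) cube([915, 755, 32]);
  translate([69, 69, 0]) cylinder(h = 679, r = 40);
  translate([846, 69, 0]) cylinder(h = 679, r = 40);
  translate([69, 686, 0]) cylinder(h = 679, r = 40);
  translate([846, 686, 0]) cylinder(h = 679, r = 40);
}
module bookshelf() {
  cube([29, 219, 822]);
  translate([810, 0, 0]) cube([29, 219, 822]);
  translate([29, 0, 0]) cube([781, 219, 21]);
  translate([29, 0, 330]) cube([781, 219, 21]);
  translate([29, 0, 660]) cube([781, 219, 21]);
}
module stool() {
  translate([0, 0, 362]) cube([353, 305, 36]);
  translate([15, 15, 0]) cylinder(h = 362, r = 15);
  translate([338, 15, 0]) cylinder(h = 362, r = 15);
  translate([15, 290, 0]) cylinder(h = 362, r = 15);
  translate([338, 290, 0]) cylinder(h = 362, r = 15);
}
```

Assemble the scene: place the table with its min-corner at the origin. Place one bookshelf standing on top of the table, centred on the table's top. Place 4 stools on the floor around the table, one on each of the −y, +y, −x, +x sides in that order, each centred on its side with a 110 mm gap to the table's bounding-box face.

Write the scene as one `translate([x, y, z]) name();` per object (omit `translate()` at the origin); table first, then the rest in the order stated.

table();
translate([38, 268, 711]) bookshelf();
translate([281, -415, 0]) stool();
translate([281, 865, 0]) stool();
translate([-463, 225, 0]) stool();
translate([1025, 225, 0]) stool();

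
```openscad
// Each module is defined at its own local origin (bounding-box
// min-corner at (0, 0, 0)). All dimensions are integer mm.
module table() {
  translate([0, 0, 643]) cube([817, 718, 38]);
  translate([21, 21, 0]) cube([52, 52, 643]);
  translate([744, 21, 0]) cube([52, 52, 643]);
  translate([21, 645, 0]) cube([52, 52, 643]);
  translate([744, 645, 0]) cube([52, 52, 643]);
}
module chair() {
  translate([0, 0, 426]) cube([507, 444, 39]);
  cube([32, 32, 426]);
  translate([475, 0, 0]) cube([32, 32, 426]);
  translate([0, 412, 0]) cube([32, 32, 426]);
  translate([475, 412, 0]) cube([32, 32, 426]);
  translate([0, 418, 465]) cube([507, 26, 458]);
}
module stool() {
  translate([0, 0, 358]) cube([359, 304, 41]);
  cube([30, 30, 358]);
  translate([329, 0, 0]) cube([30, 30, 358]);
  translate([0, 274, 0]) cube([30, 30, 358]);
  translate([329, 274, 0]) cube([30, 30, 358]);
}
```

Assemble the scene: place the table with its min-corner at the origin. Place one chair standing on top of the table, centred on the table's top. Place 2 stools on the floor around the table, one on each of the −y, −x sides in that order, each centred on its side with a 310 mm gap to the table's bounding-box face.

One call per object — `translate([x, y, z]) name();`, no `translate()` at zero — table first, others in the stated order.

table();
translate([155, 137, 681]) chair();
translate([229, -614, 0]) stool();
translate([-669, 207, 0]) stool();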